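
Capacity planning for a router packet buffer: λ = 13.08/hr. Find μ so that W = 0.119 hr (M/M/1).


W = 1/(μ−λ) ⇒ μ − λ = 1/W = 1/0.119 = 8.4034
μ = λ + 1/W = 13.08 + 8.4034 = 21.4834 per hr

Final: 21.4834 /hr


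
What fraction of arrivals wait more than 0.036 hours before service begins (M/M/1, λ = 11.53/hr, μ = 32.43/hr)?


ρ = 11.53/32.43 = 0.3555
P(Wq > t) = ρ·e^{−(μ−λ)t} = 0.3555·e^{−0.7524}
= 0.3555·0.471234 = 0.167540

Final: 0.167540


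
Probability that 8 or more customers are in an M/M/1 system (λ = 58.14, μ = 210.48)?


ρ = 58.14/210.48 = 0.2762
P(N ≥ n) = ρ^n = 0.2762^8 = 0.00003389

Final: 0.00003389


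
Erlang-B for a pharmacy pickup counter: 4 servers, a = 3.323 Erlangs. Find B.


B(c,a) = (a^c/c!) / Σ_{k=0}^{c} a^k/k!
a^4/4! = 5.080543
Σ terms (k=0..4): 1.00000 + 3.32300 + 5.52116 + 6.11561 + 5.08054 = 21.040317
B = 5.080543/21.040317 = 0.241467

Final: 0.241467


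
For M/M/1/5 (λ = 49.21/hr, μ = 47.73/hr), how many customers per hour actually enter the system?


ρ = 1.0310; P_K = (1−ρ)ρ^5/(1−ρ^6) = 0.179644
λ_eff = λ(1 − P_K) = 49.21·(1 − 0.179644) = 49.21·0.820356 = 40.3697 /hr

Final: 40.3697 /hr


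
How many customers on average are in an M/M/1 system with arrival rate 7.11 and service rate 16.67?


ρ = λ/μ = 7.11/16.67 = 0.4265
L = ρ/(1−ρ) = 0.4265/(1 − 0.4265) = 0.4265/0.5735 = 0.7437

Final: 0.7437


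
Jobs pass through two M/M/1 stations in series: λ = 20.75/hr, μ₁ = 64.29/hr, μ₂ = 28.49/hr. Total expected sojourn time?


Each node sees arrival rate λ = 20.75/hr (tandem ⇒ throughput preserved).
W₁ = 1/(μ₁−λ) = 1/(64.29−20.75) = 0.02297 hr
W₂ = 1/(μ₂−λ) = 1/(28.49−20.75) = 0.12920 hr
W_total = W₁ + W₂ = 0.02297 + 0.12920 = 0.15217 hr

Final: 0.15217 hr


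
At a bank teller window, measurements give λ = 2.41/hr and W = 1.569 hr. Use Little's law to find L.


L = λW = 2.41·1.569 = 3.7813

Final: 3.7813


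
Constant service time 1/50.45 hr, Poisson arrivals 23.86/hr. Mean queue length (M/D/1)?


ρ = 23.86/50.45 = 0.4729
M/D/1: Lq = ρ²/(2(1−ρ)) = 0.2237/(2·0.5271) = 0.21219

Final: 0.21219


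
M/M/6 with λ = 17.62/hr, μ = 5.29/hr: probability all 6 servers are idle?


a = λ/μ = 17.62/5.29 = 3.3308; ρ = a/c = 0.5551
Σ_{k=0}^{5} a^k/k! (terms k=0..5) = 1.00000 + 3.33081 + 5.54716 + 6.15885 + 5.12849 + 3.41641 = 24.58172
Tail: a^6/(6!(1−ρ)) = 1365.53046/(720·0.4449) = 4.26325
P₀ = 1/(24.58172 + 4.26325) = 1/28.84497 = 0.034668

Final: 0.034668


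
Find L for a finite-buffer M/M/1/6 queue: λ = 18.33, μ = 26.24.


ρ = 18.33/26.24 = 0.6986
L = ρ[1 − (K+1)ρ^K + Kρ^(K+1)] / [(1−ρ)(1−ρ^(K+1))]
Numerator: 0.6986·(1 − 7·0.116196 + 6·0.081169) = 0.470573
Denominator: (0.3014)·(0.918831) = 0.276980
L = 0.470573/0.276980 = 1.6989

Final: 1.6989


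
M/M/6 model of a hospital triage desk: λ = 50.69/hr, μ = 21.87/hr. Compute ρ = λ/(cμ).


ρ = λ/(cμ) = 50.69/(6·21.87) = 50.69/131.22 = 0.3863

Final: 0.3863


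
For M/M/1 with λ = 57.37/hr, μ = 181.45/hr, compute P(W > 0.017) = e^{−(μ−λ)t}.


W ~ Exponential(μ−λ) for M/M/1.
μ − λ = 181.45 − 57.37 = 124.0800
P(W > t) = e^{−(μ−λ)t} = e^{−2.1094} = 0.121316

Final: 0.121316


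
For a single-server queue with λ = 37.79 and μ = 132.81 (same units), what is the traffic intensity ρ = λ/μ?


ρ = λ/μ = 37.79/132.81 = 0.2845

Final: 0.2845


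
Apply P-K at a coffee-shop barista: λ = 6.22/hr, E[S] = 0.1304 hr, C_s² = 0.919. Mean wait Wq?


ρ = λ·E[S] = 6.22·0.1304 = 0.8111
E[S²] = E[S]²(1+C_s²) = 0.1304²·(1+0.919) = 0.032631
Wq = λ·E[S²]/(2(1−ρ)) = 6.22·0.032631/(2·0.1889) = 0.53719 hr

Final: 0.53719 hr


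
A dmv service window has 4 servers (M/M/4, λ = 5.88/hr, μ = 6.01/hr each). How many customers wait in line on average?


a = λ/μ = 0.9784; ρ = a/4 = 0.2446
P₀ = 0.375433
Lq = P₀·a^c·ρ / (c!·(1−ρ)²) = 0.375433·0.91624·0.2446/(24·0.57064)
= 0.006143

Final: 0.006143


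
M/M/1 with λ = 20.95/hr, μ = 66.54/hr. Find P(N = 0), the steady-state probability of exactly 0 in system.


ρ = 20.95/66.54 = 0.3148
P_n = (1−ρ)·ρ^n = (1 − 0.3148)·0.3148^0 = 0.6852·1.000000 = 0.685152

Final: 0.685152


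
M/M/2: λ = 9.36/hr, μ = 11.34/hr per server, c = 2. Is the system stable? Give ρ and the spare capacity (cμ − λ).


Total capacity cμ = 2·11.34 = 22.68/hr
ρ = λ/(cμ) = 9.36/22.68 = 0.4127
Stable ⇔ ρ < 1: YES
Spare capacity = cμ − λ = 22.68 − 9.36 = 13.32/hr

Final: ρ = 0.4127; stable; margin = 13.32/hr


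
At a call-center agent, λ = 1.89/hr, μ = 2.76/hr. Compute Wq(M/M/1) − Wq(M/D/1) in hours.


ρ = 1.89/2.76 = 0.6848
Wq(M/M/1) = ρ/(μ−λ) = 0.6848/0.8700 = 0.78711 hr
Wq(M/D/1) = ρ/(2(μ−λ)) = 0.39355 hr
Savings = 0.78711 − 0.39355 = 0.39355 hr

Final: 0.39355 hr


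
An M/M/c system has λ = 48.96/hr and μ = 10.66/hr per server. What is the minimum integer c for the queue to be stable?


Stability requires cμ > λ ⇔ c > λ/μ.
λ/μ = 48.96/10.66 = 4.5929
Minimum integer c = ⌊4.5929⌋ + 1 = 5
Check: 5·10.66 = 53.30 > 48.96, while 4·10.66 = 42.64 ≤ 48.96

Final: 5 servers


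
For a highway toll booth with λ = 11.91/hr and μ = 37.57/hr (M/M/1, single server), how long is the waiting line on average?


ρ = 11.91/37.57 = 0.3170
Lq = ρ²/(1−ρ) = 0.1005/0.6830 = 0.1471

Final: 0.1471


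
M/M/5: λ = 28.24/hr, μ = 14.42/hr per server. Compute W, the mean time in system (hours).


a = 1.9584; ρ = 0.3917; P₀ = 0.140146
Lq = P₀·a^c·ρ/(c!(1−ρ)²) = 0.03561
Wq = Lq/λ = 0.03561/28.24 = 0.001261 hr
W = Wq + 1/μ = 0.001261 + 0.06935 = 0.07061 hr

Final: 0.07061 hr


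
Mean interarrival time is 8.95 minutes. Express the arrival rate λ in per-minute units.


λ = 1/(interarrival time) in consistent units.
1 minute = 1 min, so λ = 1/8.95 = 0.1117 per minute

Final: 0.1117 /min


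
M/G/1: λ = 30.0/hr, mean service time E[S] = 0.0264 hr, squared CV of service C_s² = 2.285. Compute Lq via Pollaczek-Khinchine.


ρ = λ·E[S] = 30.0·0.0264 = 0.7920
Lq = ρ²(1+C_s²)/(2(1−ρ)) = 0.6273·(1+2.285)/(2·0.2080)
= 0.6273·3.2850/0.4160 = 4.95327

Final: 4.95327


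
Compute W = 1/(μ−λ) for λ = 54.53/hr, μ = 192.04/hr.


W = 1/(μ−λ) = 1/(192.04 − 54.53) = 1/137.51 = 0.007272 hr

Final: 0.007272 hr


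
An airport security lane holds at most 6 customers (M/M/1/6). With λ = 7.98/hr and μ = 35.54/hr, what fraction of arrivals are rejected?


ρ = λ/μ = 7.98/35.54 = 0.2245
P_K = (1−ρ)ρ^K/(1−ρ^(K+1)) = (0.7755·0.0001281)/(1 − 0.00002877)
= 0.00009937/0.999971 = 0.00009938

Final: 0.00009938


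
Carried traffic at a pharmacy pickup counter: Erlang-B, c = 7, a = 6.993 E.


B(7,6.993) = 0.248438 (Erlang-B)
Carried load = a(1 − B) = 6.993·(1 − 0.248438) = 6.993·0.751562 = 5.2557 E

Final: 5.2557 Erlangs


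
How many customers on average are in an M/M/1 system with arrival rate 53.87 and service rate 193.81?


ρ = λ/μ = 53.87/193.81 = 0.2780
L = ρ/(1−ρ) = 0.2780/(1 − 0.2780) = 0.2780/0.7220 = 0.3850

Final: 0.3850


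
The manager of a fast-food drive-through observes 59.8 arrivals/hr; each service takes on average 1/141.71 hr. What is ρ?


ρ = λ/μ = 59.8/141.71 = 0.4220

Final: 0.4220


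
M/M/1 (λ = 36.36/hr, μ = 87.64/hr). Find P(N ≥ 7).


ρ = 36.36/87.64 = 0.4149
P(N ≥ n) = ρ^n = 0.4149^7 = 0.002116

Final: 0.002116


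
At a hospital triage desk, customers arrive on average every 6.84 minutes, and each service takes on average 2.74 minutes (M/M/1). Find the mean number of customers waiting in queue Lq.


λ = 60/6.84 = 8.7719 /hr
μ = 60/2.74 = 21.8978 /hr
ρ = λ/μ = 8.7719/21.8978 = 0.4006
Lq = ρ²/(1−ρ) = 0.1605/0.5994 = 0.2677

Final: 0.2677


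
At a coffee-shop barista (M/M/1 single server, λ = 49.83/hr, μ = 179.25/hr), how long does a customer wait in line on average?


ρ = 49.83/179.25 = 0.2780
Wq = ρ/(μ−λ) = 0.2780/(179.25 − 49.83) = 0.2780/129.42 = 0.002148 hr

Final: 0.002148 hr


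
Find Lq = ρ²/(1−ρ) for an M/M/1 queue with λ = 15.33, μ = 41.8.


ρ = 15.33/41.8 = 0.3667
Lq = ρ²/(1−ρ) = 0.1345/0.6333 = 0.2124

Final: 0.2124


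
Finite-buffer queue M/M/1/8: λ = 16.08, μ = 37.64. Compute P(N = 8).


ρ = λ/μ = 16.08/37.64 = 0.4272
P_K = (1−ρ)ρ^K/(1−ρ^(K+1)) = (0.5728·0.001109)/(1 − 0.0004739)
= 0.0006355/0.999526 = 0.0006358

Final: 0.0006358


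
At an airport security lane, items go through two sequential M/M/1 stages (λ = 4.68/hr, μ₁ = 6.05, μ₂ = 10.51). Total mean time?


Each node sees arrival rate λ = 4.68/hr (tandem ⇒ throughput preserved).
W₁ = 1/(μ₁−λ) = 1/(6.05−4.68) = 0.72993 hr
W₂ = 1/(μ₂−λ) = 1/(10.51−4.68) = 0.17153 hr
W_total = W₁ + W₂ = 0.72993 + 0.17153 = 0.90145 hr

Final: 0.90145 hr


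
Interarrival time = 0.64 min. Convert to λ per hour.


λ = 1/(interarrival time) in consistent units.
1 hour = 60 min, so λ = 60/0.64 = 93.7500 per hour

Final: 93.7500 /hr


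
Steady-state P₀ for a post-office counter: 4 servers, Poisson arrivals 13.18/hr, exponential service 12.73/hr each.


a = λ/μ = 13.18/12.73 = 1.0353; ρ = a/c = 0.2588
Σ_{k=0}^{3} a^k/k! (terms k=0..3) = 1.00000 + 1.03535 + 0.53597 + 0.18497 = 2.75630
Tail: a^4/(4!(1−ρ)) = 1.14907/(24·0.7412) = 0.06460
P₀ = 1/(2.75630 + 0.06460) = 1/2.82090 = 0.354497

Final: 0.354497


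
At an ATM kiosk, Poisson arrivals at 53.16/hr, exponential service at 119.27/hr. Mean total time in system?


W = 1/(μ−λ) = 1/(119.27 − 53.16) = 1/66.11 = 0.01513 hr

Final: 0.01513 hr


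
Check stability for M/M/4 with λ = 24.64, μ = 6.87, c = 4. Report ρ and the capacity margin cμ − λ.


Total capacity cμ = 4·6.87 = 27.48/hr
ρ = λ/(cμ) = 24.64/27.48 = 0.8967
Stable ⇔ ρ < 1: YES
Spare capacity = cμ − λ = 27.48 − 24.64 = 2.84/hr

Final: ρ = 0.8967; stable; margin = 2.84/hr


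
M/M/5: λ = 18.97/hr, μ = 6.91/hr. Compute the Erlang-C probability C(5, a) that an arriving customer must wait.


a = λ/μ = 2.7453; ρ = a/5 = 0.5491
P₀ = 0.061689 (from M/M/c formula)
C(c,a) = [a^c/(c!(1−ρ))]·P₀ = [155.93601/(120·0.4509)]·0.061689
= 2.88168·0.061689 = 0.177767

Final: 0.177767


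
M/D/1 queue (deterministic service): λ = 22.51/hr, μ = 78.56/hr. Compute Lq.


ρ = 22.51/78.56 = 0.2865
M/D/1: Lq = ρ²/(2(1−ρ)) = 0.08210/(2·0.7135) = 0.05754

Final: 0.05754


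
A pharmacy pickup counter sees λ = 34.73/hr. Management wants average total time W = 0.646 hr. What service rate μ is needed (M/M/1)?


W = 1/(μ−λ) ⇒ μ − λ = 1/W = 1/0.646 = 1.5480
μ = λ + 1/W = 34.73 + 1.5480 = 36.2780 per hr

Final: 36.2780 /hr


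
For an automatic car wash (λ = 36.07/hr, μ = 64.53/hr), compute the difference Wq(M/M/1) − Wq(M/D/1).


ρ = 36.07/64.53 = 0.5590
Wq(M/M/1) = ρ/(μ−λ) = 0.5590/28.46 = 0.01964 hr
Wq(M/D/1) = ρ/(2(μ−λ)) = 0.009820 hr
Savings = 0.01964 − 0.009820 = 0.009820 hr

Final: 0.009820 hr


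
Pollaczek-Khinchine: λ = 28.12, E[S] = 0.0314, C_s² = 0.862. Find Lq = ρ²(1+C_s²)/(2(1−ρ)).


ρ = λ·E[S] = 28.12·0.0314 = 0.8830
Lq = ρ²(1+C_s²)/(2(1−ρ)) = 0.7796·(1+0.862)/(2·0.1170)
= 0.7796·1.8620/0.2341 = 6.20205

Final: 6.20205


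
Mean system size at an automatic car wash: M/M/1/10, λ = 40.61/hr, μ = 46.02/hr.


ρ = 40.61/46.02 = 0.8824
L = ρ[1 − (K+1)ρ^K + Kρ^(K+1)] / [(1−ρ)(1−ρ^(K+1))]
Numerator: 0.8824·(1 − 11·0.286328 + 10·0.252668) = 0.332744
Denominator: (0.1176)·(0.747332) = 0.087855
L = 0.332744/0.087855 = 3.7874

Final: 3.7874


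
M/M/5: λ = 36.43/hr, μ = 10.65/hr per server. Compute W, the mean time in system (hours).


a = 3.4207; ρ = 0.6841; P₀ = 0.028570
Lq = P₀·a^c·ρ/(c!(1−ρ)²) = 0.76454
Wq = Lq/λ = 0.76454/36.43 = 0.02099 hr
W = Wq + 1/μ = 0.02099 + 0.09390 = 0.11488 hr

Final: 0.11488 hr


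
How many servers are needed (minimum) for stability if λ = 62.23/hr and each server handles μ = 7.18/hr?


Stability requires cμ > λ ⇔ c > λ/μ.
λ/μ = 62.23/7.18 = 8.6671
Minimum integer c = ⌊8.6671⌋ + 1 = 9
Check: 9·7.18 = 64.62 > 62.23, while 8·7.18 = 57.44 ≤ 62.23

Final: 9 servers


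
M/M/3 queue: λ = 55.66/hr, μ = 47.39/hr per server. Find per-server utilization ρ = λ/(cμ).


ρ = λ/(cμ) = 55.66/(3·47.39) = 55.66/142.17 = 0.3915

Final: 0.3915


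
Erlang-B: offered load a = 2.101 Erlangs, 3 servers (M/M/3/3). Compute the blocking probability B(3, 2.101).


B(c,a) = (a^c/c!) / Σ_{k=0}^{c} a^k/k!
a^3/3! = 1.545706
Σ terms (k=0..3): 1.00000 + 2.10100 + 2.20710 + 1.54571 = 6.853807
B = 1.545706/6.853807 = 0.225525

Final: 0.225525


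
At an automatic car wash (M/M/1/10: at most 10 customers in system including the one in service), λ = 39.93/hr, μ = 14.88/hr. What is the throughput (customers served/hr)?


ρ = 2.6835; P_K = (1−ρ)ρ^10/(1−ρ^11) = 0.627360
λ_eff = λ(1 − P_K) = 39.93·(1 − 0.627360) = 39.93·0.372640 = 14.8795 /hr

Final: 14.8795 /hr


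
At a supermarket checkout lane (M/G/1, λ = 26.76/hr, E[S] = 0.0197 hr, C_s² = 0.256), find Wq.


ρ = λ·E[S] = 26.76·0.0197 = 0.5272
E[S²] = E[S]²(1+C_s²) = 0.0197²·(1+0.256) = 0.0004874
Wq = λ·E[S²]/(2(1−ρ)) = 26.76·0.0004874/(2·0.4728) = 0.01379 hr

Final: 0.01379 hr


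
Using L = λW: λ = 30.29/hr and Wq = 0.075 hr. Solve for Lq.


Lq = λWq = 30.29·0.075 = 2.2717

Final: 2.2717


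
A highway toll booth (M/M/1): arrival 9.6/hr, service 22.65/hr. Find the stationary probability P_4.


ρ = 9.6/22.65 = 0.4238
P_n = (1−ρ)·ρ^n = (1 − 0.4238)·0.4238^4 = 0.5762·0.032271 = 0.018593

Final: 0.018593


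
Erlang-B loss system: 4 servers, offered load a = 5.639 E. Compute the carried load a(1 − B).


B(4,5.639) = 0.445572 (Erlang-B)
Carried load = a(1 − B) = 5.639·(1 − 0.445572) = 5.639·0.554428 = 3.1264 E

Final: 3.1264 Erlangs


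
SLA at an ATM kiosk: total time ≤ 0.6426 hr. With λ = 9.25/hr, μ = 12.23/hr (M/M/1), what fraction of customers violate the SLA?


W ~ Exponential(μ−λ) for M/M/1.
μ − λ = 12.23 − 9.25 = 2.9800
P(W > t) = e^{−(μ−λ)t} = e^{−1.9149} = 0.147349

Final: 0.147349


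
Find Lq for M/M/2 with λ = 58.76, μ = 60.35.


a = λ/μ = 0.9737; ρ = a/2 = 0.4868
P₀ = 0.345147
Lq = P₀·a^c·ρ / (c!·(1−ρ)²) = 0.345147·0.94800·0.4868/(2·0.26335)
= 0.30243

Final: 0.30243


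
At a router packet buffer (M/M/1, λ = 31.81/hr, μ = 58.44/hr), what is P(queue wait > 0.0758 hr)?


ρ = 31.81/58.44 = 0.5443
P(Wq > t) = ρ·e^{−(μ−λ)t} = 0.5443·e^{−2.0186}
= 0.5443·0.132847 = 0.072311

Final: 0.072311


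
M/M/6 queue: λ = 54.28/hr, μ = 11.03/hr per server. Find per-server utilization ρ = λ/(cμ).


ρ = λ/(cμ) = 54.28/(6·11.03) = 54.28/66.18 = 0.8202

Final: 0.8202


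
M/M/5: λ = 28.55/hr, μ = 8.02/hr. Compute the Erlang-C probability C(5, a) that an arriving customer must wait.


a = λ/μ = 3.5599; ρ = a/5 = 0.7120
P₀ = 0.024012 (from M/M/c formula)
C(c,a) = [a^c/(c!(1−ρ))]·P₀ = [571.68753/(120·0.2880)]·0.024012
= 16.54017·0.024012 = 0.397157

Final: 0.397157


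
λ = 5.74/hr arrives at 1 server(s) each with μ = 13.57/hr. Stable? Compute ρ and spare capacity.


Total capacity cμ = 1·13.57 = 13.57/hr
ρ = λ/(cμ) = 5.74/13.57 = 0.4230
Stable ⇔ ρ < 1: YES
Spare capacity = cμ − λ = 13.57 − 5.74 = 7.83/hr

Final: ρ = 0.4230; stable; margin = 7.83/hr


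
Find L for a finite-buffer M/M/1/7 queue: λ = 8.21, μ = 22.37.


ρ = 8.21/22.37 = 0.3670
L = ρ[1 − (K+1)ρ^K + Kρ^(K+1)] / [(1−ρ)(1−ρ^(K+1))]
Numerator: 0.3670·(1 − 8·0.0008969 + 7·0.0003292) = 0.365222
Denominator: (0.6330)·(0.999671) = 0.632782
L = 0.365222/0.632782 = 0.5772

Final: 0.5772


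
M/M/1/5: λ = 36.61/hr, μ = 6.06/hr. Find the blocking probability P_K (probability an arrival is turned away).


ρ = λ/μ = 36.61/6.06 = 6.0413
P_K = (1−ρ)ρ^K/(1−ρ^(K+1)) = (-5.0413·8047.028206)/(1 − 48614.142345)
= -40567.114139/-48613.142345 = 0.834489

Final: 0.834489


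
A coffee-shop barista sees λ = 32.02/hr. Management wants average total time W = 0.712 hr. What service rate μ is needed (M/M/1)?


W = 1/(μ−λ) ⇒ μ − λ = 1/W = 1/0.712 = 1.4045
μ = λ + 1/W = 32.02 + 1.4045 = 33.4245 per hr

Final: 33.4245 /hr


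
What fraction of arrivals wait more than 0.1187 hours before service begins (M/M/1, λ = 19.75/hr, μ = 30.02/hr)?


ρ = 19.75/30.02 = 0.6579
P(Wq > t) = ρ·e^{−(μ−λ)t} = 0.6579·e^{−1.2190}
= 0.6579·0.295511 = 0.194415

Final: 0.194415


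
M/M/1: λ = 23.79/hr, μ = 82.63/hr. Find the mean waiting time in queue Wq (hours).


ρ = 23.79/82.63 = 0.2879
Wq = ρ/(μ−λ) = 0.2879/(82.63 − 23.79) = 0.2879/58.84 = 0.004893 hr

Final: 0.004893 hr


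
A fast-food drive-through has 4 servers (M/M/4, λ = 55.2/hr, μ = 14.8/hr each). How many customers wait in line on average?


a = λ/μ = 3.7297; ρ = a/4 = 0.9324
P₀ = 0.007160
Lq = P₀·a^c·ρ / (c!·(1−ρ)²) = 0.007160·193.51269·0.9324/(24·0.004565)
= 11.79100

Final: 11.79100


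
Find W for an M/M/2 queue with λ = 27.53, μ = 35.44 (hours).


a = 0.7768; ρ = 0.3884; P₀ = 0.440504
Lq = P₀·a^c·ρ/(c!(1−ρ)²) = 0.13801
Wq = Lq/λ = 0.13801/27.53 = 0.005013 hr
W = Wq + 1/μ = 0.005013 + 0.02822 = 0.03323 hr

Final: 0.03323 hr


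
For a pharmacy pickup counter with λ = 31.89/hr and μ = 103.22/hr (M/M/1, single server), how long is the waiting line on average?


ρ = 31.89/103.22 = 0.3090
Lq = ρ²/(1−ρ) = 0.09545/0.6910 = 0.1381

Final: 0.1381


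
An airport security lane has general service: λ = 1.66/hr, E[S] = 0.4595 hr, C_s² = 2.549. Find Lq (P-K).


ρ = λ·E[S] = 1.66·0.4595 = 0.7628
Lq = ρ²(1+C_s²)/(2(1−ρ)) = 0.5818·(1+2.549)/(2·0.2372)
= 0.5818·3.5490/0.4745 = 4.35205

Final: 4.35205


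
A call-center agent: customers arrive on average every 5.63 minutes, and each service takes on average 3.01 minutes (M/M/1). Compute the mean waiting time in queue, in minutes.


λ = 60/5.63 = 10.6572 /hr
μ = 60/3.01 = 19.9336 /hr
ρ = λ/μ = 10.6572/19.9336 = 0.5346
Wq = ρ/(μ−λ) = 0.5346/(19.9336−10.6572) = 0.05763 hr
In minutes: 0.05763·60 = 3.458 min

Final: 3.458 min


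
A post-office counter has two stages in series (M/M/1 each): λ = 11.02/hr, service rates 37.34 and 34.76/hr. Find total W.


Each node sees arrival rate λ = 11.02/hr (tandem ⇒ throughput preserved).
W₁ = 1/(μ₁−λ) = 1/(37.34−11.02) = 0.03799 hr
W₂ = 1/(μ₂−λ) = 1/(34.76−11.02) = 0.04212 hr
W_total = W₁ + W₂ = 0.03799 + 0.04212 = 0.08012 hr

Final: 0.08012 hr


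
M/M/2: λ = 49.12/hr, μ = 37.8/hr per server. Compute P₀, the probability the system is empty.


a = λ/μ = 49.12/37.8 = 1.2995; ρ = a/c = 0.6497
Σ_{k=0}^{1} a^k/k! (terms k=0..1) = 1.00000 + 1.29947 = 2.29947
Tail: a^2/(2!(1−ρ)) = 1.68862/(2·0.3503) = 2.41050
P₀ = 1/(2.29947 + 2.41050) = 1/4.70997 = 0.212316

Final: 0.212316


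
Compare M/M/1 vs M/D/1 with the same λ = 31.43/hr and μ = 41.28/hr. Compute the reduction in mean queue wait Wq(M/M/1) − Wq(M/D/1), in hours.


ρ = 31.43/41.28 = 0.7614
Wq(M/M/1) = ρ/(μ−λ) = 0.7614/9.85 = 0.07730 hr
Wq(M/D/1) = ρ/(2(μ−λ)) = 0.03865 hr
Savings = 0.07730 − 0.03865 = 0.03865 hr

Final: 0.03865 hr


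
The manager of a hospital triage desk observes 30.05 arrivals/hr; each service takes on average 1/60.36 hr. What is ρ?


ρ = λ/μ = 30.05/60.36 = 0.4978

Final: 0.4978


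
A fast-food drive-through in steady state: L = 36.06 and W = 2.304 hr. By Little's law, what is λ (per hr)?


λ = L/W = 36.06/2.304 = 15.6510 /hr

Final: 15.6510 /hr


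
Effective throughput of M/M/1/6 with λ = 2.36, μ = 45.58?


ρ = 0.05178; P_K = (1−ρ)ρ^6/(1−ρ^7) = 0.00000001827
λ_eff = λ(1 − P_K) = 2.36·(1 − 0.00000001827) = 2.36·1.000000 = 2.3600 /hr

Final: 2.3600 /hr


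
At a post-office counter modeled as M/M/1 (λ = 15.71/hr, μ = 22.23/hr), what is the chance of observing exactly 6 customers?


ρ = 15.71/22.23 = 0.7067
P_n = (1−ρ)·ρ^n = (1 − 0.7067)·0.7067^6 = 0.2933·0.124572 = 0.036537

Final: 0.036537


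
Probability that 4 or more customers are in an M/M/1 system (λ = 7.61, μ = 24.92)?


ρ = 7.61/24.92 = 0.3054
P(N ≥ n) = ρ^n = 0.3054^4 = 0.008697

Final: 0.008697


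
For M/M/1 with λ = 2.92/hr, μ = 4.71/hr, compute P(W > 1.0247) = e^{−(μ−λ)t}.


W ~ Exponential(μ−λ) for M/M/1.
μ − λ = 4.71 − 2.92 = 1.7900
P(W > t) = e^{−(μ−λ)t} = e^{−1.8342} = 0.159739

Final: 0.159739


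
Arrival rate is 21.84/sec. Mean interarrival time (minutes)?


Mean interarrival time = 1/λ = 1/21.84 second = 0.04579 second
In minutes: 0.04579 × 0.0166667 = 0.0007631 min

Final: 0.0007631 min


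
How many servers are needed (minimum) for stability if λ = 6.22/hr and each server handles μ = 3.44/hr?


Stability requires cμ > λ ⇔ c > λ/μ.
λ/μ = 6.22/3.44 = 1.8081
Minimum integer c = ⌊1.8081⌋ + 1 = 2
Check: 2·3.44 = 6.88 > 6.22, while 1·3.44 = 3.44 ≤ 6.22

Final: 2 servers


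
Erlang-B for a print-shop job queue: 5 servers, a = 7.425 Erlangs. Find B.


B(c,a) = (a^c/c!) / Σ_{k=0}^{c} a^k/k!
a^5/5! = 188.061997
Σ terms (k=0..5): 1.00000 + 7.42500 + 27.56531 + 68.22415 + 126.64108 + 188.06200 = 418.917534
B = 188.061997/418.917534 = 0.448924

Final: 0.448924


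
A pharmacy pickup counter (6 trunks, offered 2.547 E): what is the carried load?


B(6,2.547) = 0.030164 (Erlang-B)
Carried load = a(1 − B) = 2.547·(1 − 0.030164) = 2.547·0.969836 = 2.4702 E

Final: 2.4702 Erlangs


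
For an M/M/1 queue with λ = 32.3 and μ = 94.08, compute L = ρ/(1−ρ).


ρ = λ/μ = 32.3/94.08 = 0.3433
L = ρ/(1−ρ) = 0.3433/(1 − 0.3433) = 0.3433/0.6567 = 0.5228

Final: 0.5228


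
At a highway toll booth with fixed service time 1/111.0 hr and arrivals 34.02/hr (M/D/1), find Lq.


ρ = 34.02/111.0 = 0.3065
M/D/1: Lq = ρ²/(2(1−ρ)) = 0.09393/(2·0.6935) = 0.06772

Final: 0.06772


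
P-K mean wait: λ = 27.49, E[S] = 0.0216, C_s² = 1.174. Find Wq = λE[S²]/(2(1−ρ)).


ρ = λ·E[S] = 27.49·0.0216 = 0.5938
E[S²] = E[S]²(1+C_s²) = 0.0216²·(1+1.174) = 0.001014
Wq = λ·E[S²]/(2(1−ρ)) = 27.49·0.001014/(2·0.4062) = 0.03432 hr

Final: 0.03432 hr


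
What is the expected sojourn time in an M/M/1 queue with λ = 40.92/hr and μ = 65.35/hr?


W = 1/(μ−λ) = 1/(65.35 − 40.92) = 1/24.43 = 0.04093 hr

Final: 0.04093 hr


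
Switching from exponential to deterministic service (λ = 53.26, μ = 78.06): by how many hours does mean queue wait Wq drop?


ρ = 53.26/78.06 = 0.6823
Wq(M/M/1) = ρ/(μ−λ) = 0.6823/24.80 = 0.02751 hr
Wq(M/D/1) = ρ/(2(μ−λ)) = 0.01376 hr
Savings = 0.02751 − 0.01376 = 0.01376 hr

Final: 0.01376 hr


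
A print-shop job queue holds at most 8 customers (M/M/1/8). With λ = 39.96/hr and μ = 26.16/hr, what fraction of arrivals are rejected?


ρ = λ/μ = 39.96/26.16 = 1.5275
P_K = (1−ρ)ρ^K/(1−ρ^(K+1)) = (-0.5275·29.641619)/(1 − 45.278253)
= -15.636634/-44.278253 = 0.353145

Final: 0.353145


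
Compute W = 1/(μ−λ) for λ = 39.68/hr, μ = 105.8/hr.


W = 1/(μ−λ) = 1/(105.8 − 39.68) = 1/66.12 = 0.01512 hr

Final: 0.01512 hr


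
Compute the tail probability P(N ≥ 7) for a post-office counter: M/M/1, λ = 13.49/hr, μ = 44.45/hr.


ρ = 13.49/44.45 = 0.3035
P(N ≥ n) = ρ^n = 0.3035^7 = 0.0002371

Final: 0.0002371


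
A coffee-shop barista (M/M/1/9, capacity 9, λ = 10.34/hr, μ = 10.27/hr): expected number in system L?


ρ = 10.34/10.27 = 1.0068
L = ρ[1 − (K+1)ρ^K + Kρ^(K+1)] / [(1−ρ)(1−ρ^(K+1))]
Numerator: 1.0068·(1 − 10·1.063043 + 9·1.070289) = 0.002183
Denominator: (-0.006816)·(-0.070289) = 0.0004791
L = 0.002183/0.0004791 = 4.5560

Final: 4.5560


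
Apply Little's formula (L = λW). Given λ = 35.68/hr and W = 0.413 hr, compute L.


L = λW = 35.68·0.413 = 14.7358

Final: 14.7358


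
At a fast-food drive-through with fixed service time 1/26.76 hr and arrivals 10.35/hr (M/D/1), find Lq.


ρ = 10.35/26.76 = 0.3868
M/D/1: Lq = ρ²/(2(1−ρ)) = 0.1496/(2·0.6132) = 0.12197

Final: 0.12197


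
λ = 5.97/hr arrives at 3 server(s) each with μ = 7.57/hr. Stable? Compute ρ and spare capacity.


Total capacity cμ = 3·7.57 = 22.71/hr
ρ = λ/(cμ) = 5.97/22.71 = 0.2629
Stable ⇔ ρ < 1: YES
Spare capacity = cμ − λ = 22.71 − 5.97 = 16.74/hr

Final: ρ = 0.2629; stable; margin = 16.74/hr


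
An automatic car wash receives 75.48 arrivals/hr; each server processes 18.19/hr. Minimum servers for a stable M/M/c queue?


Stability requires cμ > λ ⇔ c > λ/μ.
λ/μ = 75.48/18.19 = 4.1495
Minimum integer c = ⌊4.1495⌋ + 1 = 5
Check: 5·18.19 = 90.95 > 75.48, while 4·18.19 = 72.76 ≤ 75.48

Final: 5 servers


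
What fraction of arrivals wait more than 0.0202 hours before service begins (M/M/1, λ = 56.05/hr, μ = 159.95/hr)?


ρ = 56.05/159.95 = 0.3504
P(Wq > t) = ρ·e^{−(μ−λ)t} = 0.3504·e^{−2.0988}
= 0.3504·0.122606 = 0.042964

Final: 0.042964


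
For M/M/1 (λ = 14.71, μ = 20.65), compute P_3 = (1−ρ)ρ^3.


ρ = 14.71/20.65 = 0.7123
P_n = (1−ρ)·ρ^n = (1 − 0.7123)·0.7123^3 = 0.2877·0.361475 = 0.103979

Final: 0.103979


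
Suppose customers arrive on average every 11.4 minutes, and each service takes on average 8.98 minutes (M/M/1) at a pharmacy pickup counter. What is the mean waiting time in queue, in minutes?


λ = 60/11.4 = 5.2632 /hr
μ = 60/8.98 = 6.6815 /hr
ρ = λ/μ = 5.2632/6.6815 = 0.7877
Wq = ρ/(μ−λ) = 0.7877/(6.6815−5.2632) = 0.55537 hr
In minutes: 0.55537·60 = 33.322 min

Final: 33.322 min


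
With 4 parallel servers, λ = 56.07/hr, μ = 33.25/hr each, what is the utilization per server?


ρ = λ/(cμ) = 56.07/(4·33.25) = 56.07/133.00 = 0.4216

Final: 0.4216


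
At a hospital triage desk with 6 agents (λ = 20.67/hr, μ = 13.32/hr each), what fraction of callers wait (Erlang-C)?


a = λ/μ = 1.5518; ρ = a/6 = 0.2586
P₀ = 0.211800 (from M/M/c formula)
C(c,a) = [a^c/(c!(1−ρ))]·P₀ = [13.96425/(720·0.7414)]·0.211800
= 0.02616·0.211800 = 0.005541

Final: 0.005541


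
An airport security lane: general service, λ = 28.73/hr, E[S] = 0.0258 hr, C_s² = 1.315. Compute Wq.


ρ = λ·E[S] = 28.73·0.0258 = 0.7412
E[S²] = E[S]²(1+C_s²) = 0.0258²·(1+1.315) = 0.001541
Wq = λ·E[S²]/(2(1−ρ)) = 28.73·0.001541/(2·0.2588) = 0.08554 hr

Final: 0.08554 hr


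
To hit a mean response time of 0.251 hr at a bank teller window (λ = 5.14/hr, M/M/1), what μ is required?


W = 1/(μ−λ) ⇒ μ − λ = 1/W = 1/0.251 = 3.9841
μ = λ + 1/W = 5.14 + 3.9841 = 9.1241 per hr

Final: 9.1241 /hr


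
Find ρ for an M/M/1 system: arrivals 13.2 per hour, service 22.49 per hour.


ρ = λ/μ = 13.2/22.49 = 0.5869

Final: 0.5869


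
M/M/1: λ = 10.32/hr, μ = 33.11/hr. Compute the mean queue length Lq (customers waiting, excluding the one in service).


ρ = 10.32/33.11 = 0.3117
Lq = ρ²/(1−ρ) = 0.09715/0.6883 = 0.1411

Final: 0.1411


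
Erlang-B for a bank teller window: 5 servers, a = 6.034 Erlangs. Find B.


B(c,a) = (a^c/c!) / Σ_{k=0}^{c} a^k/k!
a^5/5! = 66.656926
Σ terms (k=0..5): 1.00000 + 6.03400 + 18.20458 + 36.61547 + 55.23444 + 66.65693 = 183.745422
B = 66.656926/183.745422 = 0.362768

Final: 0.362768


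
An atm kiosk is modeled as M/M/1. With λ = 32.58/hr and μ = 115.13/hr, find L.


ρ = λ/μ = 32.58/115.13 = 0.2830
L = ρ/(1−ρ) = 0.2830/(1 − 0.2830) = 0.2830/0.7170 = 0.3947

Final: 0.3947


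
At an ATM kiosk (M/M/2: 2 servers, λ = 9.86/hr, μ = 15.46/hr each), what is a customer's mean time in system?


a = 0.6378; ρ = 0.3189; P₀ = 0.516430
Lq = P₀·a^c·ρ/(c!(1−ρ)²) = 0.07220
Wq = Lq/λ = 0.07220/9.86 = 0.007322 hr
W = Wq + 1/μ = 0.007322 + 0.06468 = 0.07201 hr

Final: 0.07201 hr


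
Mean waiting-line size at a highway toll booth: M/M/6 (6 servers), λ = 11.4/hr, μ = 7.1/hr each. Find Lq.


a = λ/μ = 1.6056; ρ = a/6 = 0.2676
P₀ = 0.200685
Lq = P₀·a^c·ρ / (c!·(1−ρ)²) = 0.200685·17.13480·0.2676/(720·0.53640)
= 0.002383

Final: 0.002383


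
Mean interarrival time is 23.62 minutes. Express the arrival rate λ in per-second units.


λ = 1/(interarrival time) in consistent units.
1 second = 0.0166667 min, so λ = 0.0166667/23.62 = 0.0007056 per second

Final: 0.0007056 /sec


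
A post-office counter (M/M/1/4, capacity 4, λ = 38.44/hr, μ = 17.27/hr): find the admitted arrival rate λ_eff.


ρ = 2.2258; P_K = (1−ρ)ρ^4/(1−ρ^5) = 0.560997
λ_eff = λ(1 − P_K) = 38.44·(1 − 0.560997) = 38.44·0.439003 = 16.8753 /hr

Final: 16.8753 /hr


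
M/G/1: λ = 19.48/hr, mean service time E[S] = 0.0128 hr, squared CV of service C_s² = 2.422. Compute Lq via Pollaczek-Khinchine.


ρ = λ·E[S] = 19.48·0.0128 = 0.2493
Lq = ρ²(1+C_s²)/(2(1−ρ)) = 0.06217·(1+2.422)/(2·0.7507)
= 0.06217·3.4220/1.5013 = 0.14171

Final: 0.14171


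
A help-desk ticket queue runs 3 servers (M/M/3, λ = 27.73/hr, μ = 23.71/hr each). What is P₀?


a = λ/μ = 27.73/23.71 = 1.1695; ρ = a/c = 0.3898
Σ_{k=0}^{2} a^k/k! (terms k=0..2) = 1.00000 + 1.16955 + 0.68392 = 2.85347
Tail: a^3/(3!(1−ρ)) = 1.59976/(6·0.6102) = 0.43699
P₀ = 1/(2.85347 + 0.43699) = 1/3.29046 = 0.303909

Final: 0.303909


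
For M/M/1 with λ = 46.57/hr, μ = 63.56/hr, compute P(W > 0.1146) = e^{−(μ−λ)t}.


W ~ Exponential(μ−λ) for M/M/1.
μ − λ = 63.56 − 46.57 = 16.9900
P(W > t) = e^{−(μ−λ)t} = e^{−1.9471} = 0.142694

Final: 0.142694


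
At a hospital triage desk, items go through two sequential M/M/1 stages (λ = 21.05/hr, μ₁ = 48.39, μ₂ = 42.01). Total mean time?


Each node sees arrival rate λ = 21.05/hr (tandem ⇒ throughput preserved).
W₁ = 1/(μ₁−λ) = 1/(48.39−21.05) = 0.03658 hr
W₂ = 1/(μ₂−λ) = 1/(42.01−21.05) = 0.04771 hr
W_total = W₁ + W₂ = 0.03658 + 0.04771 = 0.08429 hr

Final: 0.08429 hr


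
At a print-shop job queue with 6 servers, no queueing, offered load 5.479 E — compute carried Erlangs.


B(6,5.479) = 0.227482 (Erlang-B)
Carried load = a(1 − B) = 5.479·(1 − 0.227482) = 5.479·0.772518 = 4.2326 E

Final: 4.2326 Erlangs


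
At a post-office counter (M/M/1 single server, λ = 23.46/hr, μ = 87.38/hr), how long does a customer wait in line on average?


ρ = 23.46/87.38 = 0.2685
Wq = ρ/(μ−λ) = 0.2685/(87.38 − 23.46) = 0.2685/63.92 = 0.004200 hr

Final: 0.004200 hr


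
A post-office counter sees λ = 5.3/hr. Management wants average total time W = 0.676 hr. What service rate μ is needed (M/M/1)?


W = 1/(μ−λ) ⇒ μ − λ = 1/W = 1/0.676 = 1.4793
μ = λ + 1/W = 5.3 + 1.4793 = 6.7793 per hr

Final: 6.7793 /hr


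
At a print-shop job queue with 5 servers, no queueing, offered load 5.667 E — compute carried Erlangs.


B(5,5.667) = 0.336516 (Erlang-B)
Carried load = a(1 − B) = 5.667·(1 − 0.336516) = 5.667·0.663484 = 3.7600 E

Final: 3.7600 Erlangs


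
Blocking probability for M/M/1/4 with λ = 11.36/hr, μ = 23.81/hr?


ρ = λ/μ = 11.36/23.81 = 0.4771
P_K = (1−ρ)ρ^K/(1−ρ^(K+1)) = (0.5229·0.051817)/(1 − 0.024723)
= 0.027095/0.975277 = 0.027782

Final: 0.027782


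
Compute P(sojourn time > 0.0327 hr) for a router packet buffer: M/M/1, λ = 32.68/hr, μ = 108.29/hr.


W ~ Exponential(μ−λ) for M/M/1.
μ − λ = 108.29 − 32.68 = 75.6100
P(W > t) = e^{−(μ−λ)t} = e^{−2.4724} = 0.084378

Final: 0.084378


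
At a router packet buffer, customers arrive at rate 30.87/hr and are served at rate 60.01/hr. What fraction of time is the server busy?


ρ = λ/μ = 30.87/60.01 = 0.5144

Final: 0.5144


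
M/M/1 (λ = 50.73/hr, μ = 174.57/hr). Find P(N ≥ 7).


ρ = 50.73/174.57 = 0.2906
P(N ≥ n) = ρ^n = 0.2906^7 = 0.0001750

Final: 0.0001750


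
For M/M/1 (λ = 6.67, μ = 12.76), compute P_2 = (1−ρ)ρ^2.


ρ = 6.67/12.76 = 0.5227
P_n = (1−ρ)·ρ^n = (1 − 0.5227)·0.5227^2 = 0.4773·0.273244 = 0.130412

Final: 0.130412


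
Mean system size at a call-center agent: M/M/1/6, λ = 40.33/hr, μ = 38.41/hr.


ρ = 40.33/38.41 = 1.0500
L = ρ[1 − (K+1)ρ^K + Kρ^(K+1)] / [(1−ρ)(1−ρ^(K+1))]
Numerator: 1.0500·(1 − 7·1.339996 + 6·1.406978) = 0.064992
Denominator: (-0.04999)·(-0.406978) = 0.020344
L = 0.064992/0.020344 = 3.1947

Final: 3.1947


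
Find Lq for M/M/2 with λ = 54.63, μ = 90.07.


a = λ/μ = 0.6065; ρ = a/2 = 0.3033
P₀ = 0.534608
Lq = P₀·a^c·ρ / (c!·(1−ρ)²) = 0.534608·0.36788·0.3033/(2·0.48544)
= 0.06143

Final: 0.06143


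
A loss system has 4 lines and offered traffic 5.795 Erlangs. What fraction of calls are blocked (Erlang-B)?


B(c,a) = (a^c/c!) / Σ_{k=0}^{c} a^k/k!
a^4/4! = 46.989683
Σ terms (k=0..4): 1.00000 + 5.79500 + 16.79101 + 32.43464 + 46.98968 = 103.010335
B = 46.989683/103.010335 = 0.456165

Final: 0.456165


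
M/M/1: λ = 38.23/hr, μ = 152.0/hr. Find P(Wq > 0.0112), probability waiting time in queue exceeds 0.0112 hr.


ρ = 38.23/152.0 = 0.2515
P(Wq > t) = ρ·e^{−(μ−λ)t} = 0.2515·e^{−1.2742}
= 0.2515·0.279648 = 0.070335

Final: 0.070335


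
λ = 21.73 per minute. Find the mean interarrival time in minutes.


Mean interarrival time = 1/λ = 1/21.73 minute = 0.04602 minute
In minutes: 0.04602 × 1 = 0.04602 min

Final: 0.04602 min


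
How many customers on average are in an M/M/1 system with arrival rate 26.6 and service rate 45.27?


ρ = λ/μ = 26.6/45.27 = 0.5876
L = ρ/(1−ρ) = 0.5876/(1 − 0.5876) = 0.5876/0.4124 = 1.4247

Final: 1.4247


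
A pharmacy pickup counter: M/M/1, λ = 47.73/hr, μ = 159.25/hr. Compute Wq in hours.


ρ = 47.73/159.25 = 0.2997
Wq = ρ/(μ−λ) = 0.2997/(159.25 − 47.73) = 0.2997/111.52 = 0.002688 hr

Final: 0.002688 hr


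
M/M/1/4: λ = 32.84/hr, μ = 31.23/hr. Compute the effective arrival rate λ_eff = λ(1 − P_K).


ρ = 1.0516; P_K = (1−ρ)ρ^4/(1−ρ^5) = 0.220595
λ_eff = λ(1 − P_K) = 32.84·(1 − 0.220595) = 32.84·0.779405 = 25.5957 /hr

Final: 25.5957 /hr


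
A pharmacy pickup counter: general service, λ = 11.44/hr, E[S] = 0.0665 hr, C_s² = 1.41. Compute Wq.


ρ = λ·E[S] = 11.44·0.0665 = 0.7608
E[S²] = E[S]²(1+C_s²) = 0.0665²·(1+1.41) = 0.010658
Wq = λ·E[S²]/(2(1−ρ)) = 11.44·0.010658/(2·0.2392) = 0.25481 hr

Final: 0.25481 hr


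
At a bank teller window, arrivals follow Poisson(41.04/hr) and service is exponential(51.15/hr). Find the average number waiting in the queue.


ρ = 41.04/51.15 = 0.8023
Lq = ρ²/(1−ρ) = 0.6438/0.1977 = 3.2570

Final: 3.2570


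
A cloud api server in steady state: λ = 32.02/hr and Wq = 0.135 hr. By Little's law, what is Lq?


Lq = λWq = 32.02·0.135 = 4.3227

Final: 4.3227


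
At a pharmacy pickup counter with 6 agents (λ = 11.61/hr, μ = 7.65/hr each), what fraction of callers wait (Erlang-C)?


a = λ/μ = 1.5176; ρ = a/6 = 0.2529
P₀ = 0.219168 (from M/M/c formula)
C(c,a) = [a^c/(c!(1−ρ))]·P₀ = [12.21869/(720·0.7471)]·0.219168
= 0.02272·0.219168 = 0.004979

Final: 0.004979


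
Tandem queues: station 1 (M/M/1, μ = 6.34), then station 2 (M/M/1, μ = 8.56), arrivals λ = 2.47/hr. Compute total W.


Each node sees arrival rate λ = 2.47/hr (tandem ⇒ throughput preserved).
W₁ = 1/(μ₁−λ) = 1/(6.34−2.47) = 0.25840 hr
W₂ = 1/(μ₂−λ) = 1/(8.56−2.47) = 0.16420 hr
W_total = W₁ + W₂ = 0.25840 + 0.16420 = 0.42260 hr

Final: 0.42260 hr


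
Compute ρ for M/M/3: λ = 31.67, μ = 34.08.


ρ = λ/(cμ) = 31.67/(3·34.08) = 31.67/102.24 = 0.3098

Final: 0.3098


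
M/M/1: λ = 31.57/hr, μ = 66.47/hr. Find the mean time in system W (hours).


W = 1/(μ−λ) = 1/(66.47 − 31.57) = 1/34.90 = 0.02865 hr

Final: 0.02865 hr


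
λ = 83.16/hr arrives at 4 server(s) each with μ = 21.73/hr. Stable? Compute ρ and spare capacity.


Total capacity cμ = 4·21.73 = 86.92/hr
ρ = λ/(cμ) = 83.16/86.92 = 0.9567
Stable ⇔ ρ < 1: YES
Spare capacity = cμ − λ = 86.92 − 83.16 = 3.76/hr

Final: ρ = 0.9567; stable; margin = 3.76/hr


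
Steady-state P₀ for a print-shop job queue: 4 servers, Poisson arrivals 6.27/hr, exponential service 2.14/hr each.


a = λ/μ = 6.27/2.14 = 2.9299; ρ = a/c = 0.7325
Σ_{k=0}^{3} a^k/k! (terms k=0..3) = 1.00000 + 2.92991 + 4.29218 + 4.19189 = 12.41397
Tail: a^4/(4!(1−ρ)) = 73.69111/(24·0.2675) = 11.47736
P₀ = 1/(12.41397 + 11.47736) = 1/23.89134 = 0.041856

Final: 0.041856


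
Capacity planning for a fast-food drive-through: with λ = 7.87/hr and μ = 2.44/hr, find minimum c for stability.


Stability requires cμ > λ ⇔ c > λ/μ.
λ/μ = 7.87/2.44 = 3.2254
Minimum integer c = ⌊3.2254⌋ + 1 = 4
Check: 4·2.44 = 9.76 > 7.87, while 3·2.44 = 7.32 ≤ 7.87

Final: 4 servers


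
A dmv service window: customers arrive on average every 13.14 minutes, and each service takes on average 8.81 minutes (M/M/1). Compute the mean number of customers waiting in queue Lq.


λ = 60/13.14 = 4.5662 /hr
μ = 60/8.81 = 6.8104 /hr
ρ = λ/μ = 4.5662/6.8104 = 0.6705
Lq = ρ²/(1−ρ) = 0.4495/0.3295 = 1.3642

Final: 1.3642


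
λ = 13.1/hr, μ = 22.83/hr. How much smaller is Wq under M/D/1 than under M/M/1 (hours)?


ρ = 13.1/22.83 = 0.5738
Wq(M/M/1) = ρ/(μ−λ) = 0.5738/9.73 = 0.05897 hr
Wq(M/D/1) = ρ/(2(μ−λ)) = 0.02949 hr
Savings = 0.05897 − 0.02949 = 0.02949 hr

Final: 0.02949 hr


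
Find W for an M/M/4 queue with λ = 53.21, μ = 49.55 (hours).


a = 1.0739; ρ = 0.2685; P₀ = 0.340995
Lq = P₀·a^c·ρ/(c!(1−ρ)²) = 0.009479
Wq = Lq/λ = 0.009479/53.21 = 0.0001781 hr
W = Wq + 1/μ = 0.0001781 + 0.02018 = 0.02036 hr

Final: 0.02036 hr


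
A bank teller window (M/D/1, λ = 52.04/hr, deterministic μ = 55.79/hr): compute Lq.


ρ = 52.04/55.79 = 0.9328
M/D/1: Lq = ρ²/(2(1−ρ)) = 0.8701/(2·0.06722) = 6.47227

Final: 6.47227


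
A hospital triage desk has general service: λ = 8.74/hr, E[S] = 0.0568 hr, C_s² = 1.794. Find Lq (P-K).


ρ = λ·E[S] = 8.74·0.0568 = 0.4964
Lq = ρ²(1+C_s²)/(2(1−ρ)) = 0.2464·(1+1.794)/(2·0.5036)
= 0.2464·2.7940/1.0071 = 0.68369

Final: 0.68369


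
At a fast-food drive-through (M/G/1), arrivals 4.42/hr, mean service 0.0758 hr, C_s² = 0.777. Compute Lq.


ρ = λ·E[S] = 4.42·0.0758 = 0.3350
Lq = ρ²(1+C_s²)/(2(1−ρ)) = 0.1122·(1+0.777)/(2·0.6650)
= 0.1122·1.7770/1.3299 = 0.14998

Final: 0.14998


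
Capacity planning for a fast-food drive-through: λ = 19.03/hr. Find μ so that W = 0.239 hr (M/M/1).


W = 1/(μ−λ) ⇒ μ − λ = 1/W = 1/0.239 = 4.1841
μ = λ + 1/W = 19.03 + 4.1841 = 23.2141 per hr

Final: 23.2141 /hr


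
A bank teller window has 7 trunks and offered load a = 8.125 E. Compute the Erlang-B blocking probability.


B(c,a) = (a^c/c!) / Σ_{k=0}^{c} a^k/k!
a^7/7! = 463.802464
Σ terms (k=0..7): 1.00000 + 8.12500 + 33.00781 + 89.39616 + 181.58595 + 295.07716 + 399.58366 + 463.80246 = 1471.578208
B = 463.802464/1471.578208 = 0.315174

Final: 0.315174


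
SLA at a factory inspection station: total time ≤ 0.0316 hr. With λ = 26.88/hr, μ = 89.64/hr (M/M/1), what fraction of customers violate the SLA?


W ~ Exponential(μ−λ) for M/M/1.
μ − λ = 89.64 − 26.88 = 62.7600
P(W > t) = e^{−(μ−λ)t} = e^{−1.9832} = 0.137626

Final: 0.137626
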